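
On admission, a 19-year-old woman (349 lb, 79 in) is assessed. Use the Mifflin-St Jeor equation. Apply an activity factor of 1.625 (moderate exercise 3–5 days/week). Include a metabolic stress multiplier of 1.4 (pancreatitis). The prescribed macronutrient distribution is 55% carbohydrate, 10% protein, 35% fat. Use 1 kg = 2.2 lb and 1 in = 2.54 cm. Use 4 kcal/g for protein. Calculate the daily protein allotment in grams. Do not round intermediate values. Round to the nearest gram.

Convert to metric: weight = 349 ÷ 2.2 = 158.6364 kg; height = 79 × 2.54 = 200.66 cm.
Mifflin-St Jeor (female): BMR = 10(158.6364) + 6.25(200.66) − 5(19) − 161 = 1586.3636 + 1254.125 − 95 − 161 = 2584.4886 kcal/day.
TEE = 2584.4886 × 1.625 = 4199.794 kcal/day.
With stress factor 1.4: 4199.794 × 1.4 = 5879.7116 kcal/day.
Protein energy = 10% × 5879.7116 = 587.9712 kcal.
Protein = 587.9712 ÷ 4 kcal/g = 146.9928 g.

147 g/day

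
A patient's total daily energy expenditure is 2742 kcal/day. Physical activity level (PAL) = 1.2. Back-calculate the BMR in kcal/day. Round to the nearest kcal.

BMR = TEE ÷ activity factor = 2742 ÷ 1.2 = 2285 kcal/day.

2285 kcal/day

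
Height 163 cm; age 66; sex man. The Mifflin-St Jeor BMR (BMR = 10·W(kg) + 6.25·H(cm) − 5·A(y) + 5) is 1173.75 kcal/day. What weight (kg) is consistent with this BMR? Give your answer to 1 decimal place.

48.0 kg

1173.75 = 10·W + 6.25(163) − 5(66) + 5
10·W = 1173.75 − 693.75 = 480, so W = 48 kg.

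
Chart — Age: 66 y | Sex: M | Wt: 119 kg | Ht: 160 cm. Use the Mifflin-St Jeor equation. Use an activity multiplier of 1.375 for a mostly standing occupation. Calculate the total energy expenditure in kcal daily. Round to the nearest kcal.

2564 kcal daily

Mifflin-St Jeor (male): BMR = 10(119) + 6.25(160) − 5(66) + 5 = 1190 + 1000 − 330 + 5 = 1865 kcal/day.
TEE = BMR × activity factor = 1865 × 1.375 = 2564.375 kcal/day.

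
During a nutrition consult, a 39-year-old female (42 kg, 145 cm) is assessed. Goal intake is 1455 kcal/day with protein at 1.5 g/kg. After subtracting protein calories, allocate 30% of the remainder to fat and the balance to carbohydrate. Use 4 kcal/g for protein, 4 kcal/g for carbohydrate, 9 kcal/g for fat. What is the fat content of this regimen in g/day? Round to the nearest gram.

40 g/day

Protein = 1.5 × 42 = 63 g → 63 × 4 = 252 kcal.
Non-protein calories = 1455 − 252 = 1203 kcal.
Fat: 30% × 1203 = 360.9 kcal; carbohydrate: 842.1 kcal.
Fat: 360.9 kcal ÷ 9 kcal/g = 40.1 g.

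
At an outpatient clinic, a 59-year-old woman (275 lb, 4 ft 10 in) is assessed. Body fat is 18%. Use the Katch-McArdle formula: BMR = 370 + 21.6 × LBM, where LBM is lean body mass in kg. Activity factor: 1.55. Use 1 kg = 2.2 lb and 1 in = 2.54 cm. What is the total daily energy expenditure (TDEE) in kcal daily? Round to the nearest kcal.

4005 kcal daily

Convert to metric: weight = 275 ÷ 2.2 = 125 kg; height = (4×12 + 10) × 2.54 = 58 × 2.54 = 147.32 cm.
LBM = 125 × (1 − 0.18) = 102.5 kg. Katch-McArdle: BMR = 370 + 21.6 × 102.5 = 2584 kcal/day.
TEE = BMR × activity factor = 2584 × 1.55 = 4005.2 kcal/day.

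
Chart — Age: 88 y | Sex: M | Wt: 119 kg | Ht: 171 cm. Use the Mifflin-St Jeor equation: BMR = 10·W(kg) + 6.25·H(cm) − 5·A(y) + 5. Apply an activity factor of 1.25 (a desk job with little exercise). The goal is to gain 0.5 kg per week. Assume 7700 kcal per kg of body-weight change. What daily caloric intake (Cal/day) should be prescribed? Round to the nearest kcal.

2830 Cal/day

Mifflin-St Jeor (male): BMR = 10(119) + 6.25(171) − 5(88) + 5 = 1190 + 1068.75 − 440 + 5 = 1823.75 kcal/day.
TEE = 1823.75 × 1.25 = 2279.6875 kcal/day.
Required daily surplus = 0.5 × 7700 ÷ 7 = 550 kcal/day.
Target intake = 2279.6875 + 550 = 2829.6875 kcal/day.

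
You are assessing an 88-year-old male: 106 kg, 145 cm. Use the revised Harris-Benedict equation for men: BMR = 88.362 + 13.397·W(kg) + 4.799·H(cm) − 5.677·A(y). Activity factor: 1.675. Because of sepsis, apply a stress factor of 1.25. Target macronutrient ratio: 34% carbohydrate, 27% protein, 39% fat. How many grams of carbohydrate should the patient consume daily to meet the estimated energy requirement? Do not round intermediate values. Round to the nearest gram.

303 g/day

Harris-Benedict: BMR = 88.362 + 13.397(106) + 4.799(145) − 5.677(88) = 1704.723 kcal/day.
TEE = 1704.723 × 1.675 = 2855.411 kcal/day.
With stress factor 1.25: 2855.411 × 1.25 = 3569.2638 kcal/day.
Carbohydrate energy = 34% × 3569.2638 = 1213.5497 kcal.
Carbohydrate = 1213.5497 ÷ 4 kcal/g = 303.3874 g.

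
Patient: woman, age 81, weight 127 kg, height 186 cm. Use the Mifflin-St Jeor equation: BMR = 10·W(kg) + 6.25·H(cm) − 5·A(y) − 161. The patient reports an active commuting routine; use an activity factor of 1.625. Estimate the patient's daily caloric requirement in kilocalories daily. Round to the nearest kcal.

3033 kilocalories daily

Mifflin-St Jeor (female): BMR = 10(127) + 6.25(186) − 5(81) − 161 = 1270 + 1162.5 − 405 − 161 = 1866.5 kcal/day.
TEE = BMR × activity factor = 1866.5 × 1.625 = 3033.0625 kcal/day.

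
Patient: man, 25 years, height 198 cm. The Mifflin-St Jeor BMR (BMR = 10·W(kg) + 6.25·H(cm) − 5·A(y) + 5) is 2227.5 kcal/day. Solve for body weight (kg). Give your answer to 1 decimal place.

111.0 kg

2227.5 = 10·W + 6.25(198) − 5(25) + 5
10·W = 2227.5 − 1117.5 = 1110, so W = 111 kg.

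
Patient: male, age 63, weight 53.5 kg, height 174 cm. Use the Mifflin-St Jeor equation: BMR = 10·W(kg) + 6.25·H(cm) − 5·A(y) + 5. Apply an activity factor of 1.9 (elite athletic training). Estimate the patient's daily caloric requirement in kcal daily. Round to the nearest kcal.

Mifflin-St Jeor (male): BMR = 10(53.5) + 6.25(174) − 5(63) + 5 = 535 + 1087.5 − 315 + 5 = 1312.5 kcal/day.
TEE = BMR × activity factor = 1312.5 × 1.9 = 2493.75 kcal/day.

2494 kcal daily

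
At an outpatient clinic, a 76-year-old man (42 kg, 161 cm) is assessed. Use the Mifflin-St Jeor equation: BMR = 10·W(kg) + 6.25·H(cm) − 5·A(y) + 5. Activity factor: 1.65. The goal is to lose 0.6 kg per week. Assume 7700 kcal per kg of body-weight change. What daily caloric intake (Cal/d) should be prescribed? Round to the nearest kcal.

1075 Cal/d

Mifflin-St Jeor (male): BMR = 10(42) + 6.25(161) − 5(76) + 5 = 420 + 1006.25 − 380 + 5 = 1051.25 kcal/day.
TEE = 1051.25 × 1.65 = 1734.5625 kcal/day.
Required daily deficit = 0.6 × 7700 ÷ 7 = 660 kcal/day.
Target intake = 1734.5625 − 660 = 1074.5625 kcal/day.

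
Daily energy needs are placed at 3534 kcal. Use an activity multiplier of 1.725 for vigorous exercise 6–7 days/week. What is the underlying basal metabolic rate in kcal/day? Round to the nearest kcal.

2049 kcal/day

BMR = TEE ÷ activity factor = 3534 ÷ 1.725 = 2048.6957 kcal/day.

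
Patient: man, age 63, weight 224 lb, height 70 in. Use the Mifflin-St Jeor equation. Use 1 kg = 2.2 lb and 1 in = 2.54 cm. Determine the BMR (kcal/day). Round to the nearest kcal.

Convert to metric: weight = 224 ÷ 2.2 = 101.8182 kg; height = 70 × 2.54 = 177.8 cm.
Mifflin-St Jeor (male): BMR = 10(101.8182) + 6.25(177.8) − 5(63) + 5 = 1018.1818 + 1111.25 − 315 + 5 = 1819.4318 kcal/day.

1819 kcal/day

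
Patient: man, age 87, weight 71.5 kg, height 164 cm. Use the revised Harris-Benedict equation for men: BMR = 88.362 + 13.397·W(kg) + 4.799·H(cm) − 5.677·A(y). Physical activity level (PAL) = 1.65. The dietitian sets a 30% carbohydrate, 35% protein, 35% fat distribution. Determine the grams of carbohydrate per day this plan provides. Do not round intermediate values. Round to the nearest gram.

Harris-Benedict: BMR = 88.362 + 13.397(71.5) + 4.799(164) − 5.677(87) = 1339.3845 kcal/day.
TEE = 1339.3845 × 1.65 = 2209.9844 kcal/day.
Carbohydrate energy = 30% × 2209.9844 = 662.9953 kcal.
Carbohydrate = 662.9953 ÷ 4 kcal/g = 165.7488 g.

166 g/day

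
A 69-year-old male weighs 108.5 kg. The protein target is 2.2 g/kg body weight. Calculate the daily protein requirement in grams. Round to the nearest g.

Protein = 2.2 g/kg × 108.5 kg = 238.7 g/day.

239 g/day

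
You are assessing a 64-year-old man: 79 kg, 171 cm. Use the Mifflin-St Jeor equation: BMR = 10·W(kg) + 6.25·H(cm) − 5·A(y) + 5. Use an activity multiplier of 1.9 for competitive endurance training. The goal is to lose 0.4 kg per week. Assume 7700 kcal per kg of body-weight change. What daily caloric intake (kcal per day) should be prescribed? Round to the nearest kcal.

2493 kcal per day

Mifflin-St Jeor (male): BMR = 10(79) + 6.25(171) − 5(64) + 5 = 790 + 1068.75 − 320 + 5 = 1543.75 kcal/day.
TEE = 1543.75 × 1.9 = 2933.125 kcal/day.
Required daily deficit = 0.4 × 7700 ÷ 7 = 440 kcal/day.
Target intake = 2933.125 − 440 = 2493.125 kcal/day.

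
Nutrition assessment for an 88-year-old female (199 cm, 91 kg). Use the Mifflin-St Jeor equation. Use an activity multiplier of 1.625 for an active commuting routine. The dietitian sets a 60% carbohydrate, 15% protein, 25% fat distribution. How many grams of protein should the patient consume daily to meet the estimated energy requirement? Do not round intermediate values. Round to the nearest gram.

Mifflin-St Jeor (female): BMR = 10(91) + 6.25(199) − 5(88) − 161 = 910 + 1243.75 − 440 − 161 = 1552.75 kcal/day.
TEE = 1552.75 × 1.625 = 2523.2188 kcal/day.
Protein energy = 15% × 2523.2188 = 378.4828 kcal.
Protein = 378.4828 ÷ 4 kcal/g = 94.6207 g.

95 g/day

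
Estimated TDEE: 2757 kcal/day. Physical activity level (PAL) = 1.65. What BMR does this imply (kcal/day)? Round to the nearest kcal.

BMR = TEE ÷ activity factor = 2757 ÷ 1.65 = 1670.9091 kcal/day.

1671 kcal/day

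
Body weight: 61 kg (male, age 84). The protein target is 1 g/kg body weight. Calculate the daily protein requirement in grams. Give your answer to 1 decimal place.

Protein = 1 g/kg × 61 kg = 61 g/day.

61.0 g/day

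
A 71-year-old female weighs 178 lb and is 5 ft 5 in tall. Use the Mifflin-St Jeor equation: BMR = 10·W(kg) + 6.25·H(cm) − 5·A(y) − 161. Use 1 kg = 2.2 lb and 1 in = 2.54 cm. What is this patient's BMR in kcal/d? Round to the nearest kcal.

1325 kcal/d

Convert to metric: weight = 178 ÷ 2.2 = 80.9091 kg; height = (5×12 + 5) × 2.54 = 65 × 2.54 = 165.1 cm.
Mifflin-St Jeor (female): BMR = 10(80.9091) + 6.25(165.1) − 5(71) − 161 = 809.0909 + 1031.875 − 355 − 161 = 1324.9659 kcal/day.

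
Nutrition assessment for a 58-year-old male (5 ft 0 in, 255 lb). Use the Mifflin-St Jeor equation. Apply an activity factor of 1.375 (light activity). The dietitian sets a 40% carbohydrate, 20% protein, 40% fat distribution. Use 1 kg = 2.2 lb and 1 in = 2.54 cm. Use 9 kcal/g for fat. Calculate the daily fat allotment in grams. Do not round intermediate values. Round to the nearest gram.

Convert to metric: weight = 255 ÷ 2.2 = 115.9091 kg; height = (5×12 + 0) × 2.54 = 60 × 2.54 = 152.4 cm.
Mifflin-St Jeor (male): BMR = 10(115.9091) + 6.25(152.4) − 5(58) + 5 = 1159.0909 + 952.5 − 290 + 5 = 1826.5909 kcal/day.
TEE = 1826.5909 × 1.375 = 2511.5625 kcal/day.
Fat energy = 40% × 2511.5625 = 1004.625 kcal.
Fat = 1004.625 ÷ 9 kcal/g = 111.625 g.

112 g/day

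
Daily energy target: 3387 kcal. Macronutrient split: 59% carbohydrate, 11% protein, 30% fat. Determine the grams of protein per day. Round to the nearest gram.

Protein energy = 11% × 3387 = 372.57 kcal.
At 4 kcal/g: 372.57 ÷ 4 = 93.1425 g.

93 g/day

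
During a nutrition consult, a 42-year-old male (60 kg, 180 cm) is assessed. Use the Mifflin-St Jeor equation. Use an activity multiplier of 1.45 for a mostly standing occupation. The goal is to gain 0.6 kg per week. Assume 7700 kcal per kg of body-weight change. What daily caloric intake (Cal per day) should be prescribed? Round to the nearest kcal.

2864 Cal per day

Mifflin-St Jeor (male): BMR = 10(60) + 6.25(180) − 5(42) + 5 = 600 + 1125 − 210 + 5 = 1520 kcal/day.
TEE = 1520 × 1.45 = 2204 kcal/day.
Required daily surplus = 0.6 × 7700 ÷ 7 = 660 kcal/day.
Target intake = 2204 + 660 = 2864 kcal/day.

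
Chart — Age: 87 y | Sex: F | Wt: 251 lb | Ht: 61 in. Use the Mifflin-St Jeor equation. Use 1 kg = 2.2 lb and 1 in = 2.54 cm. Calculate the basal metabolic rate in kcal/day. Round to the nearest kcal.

1513 kcal/day

Convert to metric: weight = 251 ÷ 2.2 = 114.0909 kg; height = 61 × 2.54 = 154.94 cm.
Mifflin-St Jeor (female): BMR = 10(114.0909) + 6.25(154.94) − 5(87) − 161 = 1140.9091 + 968.375 − 435 − 161 = 1513.2841 kcal/day.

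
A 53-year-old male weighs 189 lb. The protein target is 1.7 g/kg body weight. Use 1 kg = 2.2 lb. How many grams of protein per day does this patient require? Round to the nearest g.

146 g/day

Weight in kg = 189 ÷ 2.2 = 85.9091 kg.
Protein = 1.7 g/kg × 85.9091 kg = 146.0455 g/day.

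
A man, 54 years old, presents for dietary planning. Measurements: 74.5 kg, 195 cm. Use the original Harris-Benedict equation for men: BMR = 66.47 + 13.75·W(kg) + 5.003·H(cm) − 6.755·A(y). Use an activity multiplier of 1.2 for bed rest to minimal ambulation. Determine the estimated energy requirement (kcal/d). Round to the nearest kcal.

2042 kcal/d

Harris-Benedict: BMR = 66.47 + 13.75(74.5) + 5.003(195) − 6.755(54) = 1701.66 kcal/day.
TEE = BMR × activity factor = 1701.66 × 1.2 = 2041.992 kcal/day.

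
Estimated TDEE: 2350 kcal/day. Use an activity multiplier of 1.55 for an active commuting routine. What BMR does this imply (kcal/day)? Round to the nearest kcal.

1516 kcal/day

BMR = TEE ÷ activity factor = 2350 ÷ 1.55 = 1516.129 kcal/day.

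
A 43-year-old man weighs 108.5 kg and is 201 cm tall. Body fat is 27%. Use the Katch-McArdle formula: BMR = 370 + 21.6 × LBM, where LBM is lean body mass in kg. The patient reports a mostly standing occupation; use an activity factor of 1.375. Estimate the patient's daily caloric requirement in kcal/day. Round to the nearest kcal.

2861 kcal/day

LBM = 108.5 × (1 − 0.27) = 79.205 kg. Katch-McArdle: BMR = 370 + 21.6 × 79.205 = 2080.828 kcal/day.
TEE = BMR × activity factor = 2080.828 × 1.375 = 2861.1385 kcal/day.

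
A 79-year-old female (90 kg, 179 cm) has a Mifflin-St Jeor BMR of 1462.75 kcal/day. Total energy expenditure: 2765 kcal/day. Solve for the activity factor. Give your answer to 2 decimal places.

1.89

Activity factor = TEE ÷ BMR = 2765 ÷ 1462.75 = 1.89.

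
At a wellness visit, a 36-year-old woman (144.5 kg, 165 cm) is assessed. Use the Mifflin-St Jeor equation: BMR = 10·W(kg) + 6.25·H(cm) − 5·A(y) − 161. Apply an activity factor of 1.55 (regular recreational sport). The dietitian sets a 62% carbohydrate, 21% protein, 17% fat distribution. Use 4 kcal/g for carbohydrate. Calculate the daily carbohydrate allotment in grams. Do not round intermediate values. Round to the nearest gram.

513 g/day

Mifflin-St Jeor (female): BMR = 10(144.5) + 6.25(165) − 5(36) − 161 = 1445 + 1031.25 − 180 − 161 = 2135.25 kcal/day.
TEE = 2135.25 × 1.55 = 3309.6375 kcal/day.
Carbohydrate energy = 62% × 3309.6375 = 2051.9753 kcal.
Carbohydrate = 2051.9753 ÷ 4 kcal/g = 512.9938 g.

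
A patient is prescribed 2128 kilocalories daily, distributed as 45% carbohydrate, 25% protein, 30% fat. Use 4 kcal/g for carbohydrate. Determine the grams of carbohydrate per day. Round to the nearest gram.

239 g/day

Carbohydrate energy = 45% × 2128 = 957.6 kcal.
At 4 kcal/g: 957.6 ÷ 4 = 239.4 g.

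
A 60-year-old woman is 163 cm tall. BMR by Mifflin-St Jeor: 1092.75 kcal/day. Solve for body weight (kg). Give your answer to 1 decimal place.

1092.75 = 10·W + 6.25(163) − 5(60) − 161
10·W = 1092.75 − 557.75 = 535, so W = 53.5 kg.

53.5 kg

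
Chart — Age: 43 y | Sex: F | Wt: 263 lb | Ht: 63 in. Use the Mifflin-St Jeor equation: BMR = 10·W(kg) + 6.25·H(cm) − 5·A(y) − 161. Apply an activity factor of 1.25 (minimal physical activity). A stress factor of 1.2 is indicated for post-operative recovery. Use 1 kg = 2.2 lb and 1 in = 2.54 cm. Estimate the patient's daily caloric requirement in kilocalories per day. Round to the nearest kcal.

Convert to metric: weight = 263 ÷ 2.2 = 119.5455 kg; height = 63 × 2.54 = 160.02 cm.
Mifflin-St Jeor (female): BMR = 10(119.5455) + 6.25(160.02) − 5(43) − 161 = 1195.4545 + 1000.125 − 215 − 161 = 1819.5795 kcal/day.
TEE = BMR × activity factor = 1819.5795 × 1.25 = 2274.4744 kcal/day.
Apply stress factor: 2274.4744 × 1.2 = 2729.3693 kcal/day.

2729 kilocalories per day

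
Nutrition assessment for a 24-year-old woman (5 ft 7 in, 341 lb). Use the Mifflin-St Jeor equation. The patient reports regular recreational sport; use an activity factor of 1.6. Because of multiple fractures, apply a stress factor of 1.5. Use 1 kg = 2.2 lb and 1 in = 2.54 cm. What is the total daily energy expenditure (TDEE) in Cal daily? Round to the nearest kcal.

Convert to metric: weight = 341 ÷ 2.2 = 155 kg; height = (5×12 + 7) × 2.54 = 67 × 2.54 = 170.18 cm.
Mifflin-St Jeor (female): BMR = 10(155) + 6.25(170.18) − 5(24) − 161 = 1550 + 1063.625 − 120 − 161 = 2332.625 kcal/day.
TEE = BMR × activity factor = 2332.625 × 1.6 = 3732.2 kcal/day.
Apply stress factor: 3732.2 × 1.5 = 5598.3 kcal/day.

5598 Cal daily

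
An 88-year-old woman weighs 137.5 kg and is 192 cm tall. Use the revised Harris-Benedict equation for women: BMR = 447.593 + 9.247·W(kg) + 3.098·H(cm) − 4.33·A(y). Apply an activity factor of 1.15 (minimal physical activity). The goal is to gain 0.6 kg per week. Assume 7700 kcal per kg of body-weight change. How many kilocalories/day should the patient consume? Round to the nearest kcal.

Harris-Benedict: BMR = 447.593 + 9.247(137.5) + 3.098(192) − 4.33(88) = 1932.8315 kcal/day.
TEE = 1932.8315 × 1.15 = 2222.7562 kcal/day.
Required daily surplus = 0.6 × 7700 ÷ 7 = 660 kcal/day.
Target intake = 2222.7562 + 660 = 2882.7562 kcal/day.

2883 kilocalories/day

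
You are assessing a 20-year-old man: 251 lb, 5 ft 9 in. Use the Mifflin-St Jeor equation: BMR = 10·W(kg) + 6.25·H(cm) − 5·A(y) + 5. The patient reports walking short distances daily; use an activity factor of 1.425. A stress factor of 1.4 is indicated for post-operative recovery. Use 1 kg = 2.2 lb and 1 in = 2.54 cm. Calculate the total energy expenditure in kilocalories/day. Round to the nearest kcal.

Convert to metric: weight = 251 ÷ 2.2 = 114.0909 kg; height = (5×12 + 9) × 2.54 = 69 × 2.54 = 175.26 cm.
Mifflin-St Jeor (male): BMR = 10(114.0909) + 6.25(175.26) − 5(20) + 5 = 1140.9091 + 1095.375 − 100 + 5 = 2141.2841 kcal/day.
TEE = BMR × activity factor = 2141.2841 × 1.425 = 3051.3298 kcal/day.
Apply stress factor: 3051.3298 × 1.4 = 4271.8618 kcal/day.

4272 kilocalories/day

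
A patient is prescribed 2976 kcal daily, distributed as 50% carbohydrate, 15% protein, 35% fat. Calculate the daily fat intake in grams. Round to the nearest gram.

116 g/day

Fat energy = 35% × 2976 = 1041.6 kcal.
At 9 kcal/g: 1041.6 ÷ 9 = 115.7333 g.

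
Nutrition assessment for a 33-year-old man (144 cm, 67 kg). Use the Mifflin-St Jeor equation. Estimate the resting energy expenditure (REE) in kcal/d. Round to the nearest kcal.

1410 kcal/d

Mifflin-St Jeor (male): BMR = 10(67) + 6.25(144) − 5(33) + 5 = 670 + 900 − 165 + 5 = 1410 kcal/day.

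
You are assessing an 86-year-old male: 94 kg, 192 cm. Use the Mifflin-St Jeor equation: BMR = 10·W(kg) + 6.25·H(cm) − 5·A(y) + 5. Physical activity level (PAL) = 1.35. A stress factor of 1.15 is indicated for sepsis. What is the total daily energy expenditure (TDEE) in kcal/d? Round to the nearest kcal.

2663 kcal/d

Mifflin-St Jeor (male): BMR = 10(94) + 6.25(192) − 5(86) + 5 = 940 + 1200 − 430 + 5 = 1715 kcal/day.
TEE = BMR × activity factor = 1715 × 1.35 = 2315.25 kcal/day.
Apply stress factor: 2315.25 × 1.15 = 2662.5375 kcal/day.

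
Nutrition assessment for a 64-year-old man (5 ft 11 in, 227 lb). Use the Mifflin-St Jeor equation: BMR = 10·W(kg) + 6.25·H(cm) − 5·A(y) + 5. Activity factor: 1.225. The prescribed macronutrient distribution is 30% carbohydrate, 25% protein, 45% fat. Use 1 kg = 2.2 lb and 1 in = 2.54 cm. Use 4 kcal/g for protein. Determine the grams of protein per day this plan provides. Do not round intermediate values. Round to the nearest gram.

Convert to metric: weight = 227 ÷ 2.2 = 103.1818 kg; height = (5×12 + 11) × 2.54 = 71 × 2.54 = 180.34 cm.
Mifflin-St Jeor (male): BMR = 10(103.1818) + 6.25(180.34) − 5(64) + 5 = 1031.8182 + 1127.125 − 320 + 5 = 1843.9432 kcal/day.
TEE = 1843.9432 × 1.225 = 2258.8304 kcal/day.
Protein energy = 25% × 2258.8304 = 564.7076 kcal.
Protein = 564.7076 ÷ 4 kcal/g = 141.1769 g.

141 g/day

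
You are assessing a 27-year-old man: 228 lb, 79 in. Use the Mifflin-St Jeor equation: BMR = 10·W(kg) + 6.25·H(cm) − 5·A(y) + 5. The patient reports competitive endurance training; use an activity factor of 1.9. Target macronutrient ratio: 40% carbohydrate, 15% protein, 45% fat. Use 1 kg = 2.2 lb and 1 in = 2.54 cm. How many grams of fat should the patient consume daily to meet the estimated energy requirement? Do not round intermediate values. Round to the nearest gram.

Convert to metric: weight = 228 ÷ 2.2 = 103.6364 kg; height = 79 × 2.54 = 200.66 cm.
Mifflin-St Jeor (male): BMR = 10(103.6364) + 6.25(200.66) − 5(27) + 5 = 1036.3636 + 1254.125 − 135 + 5 = 2160.4886 kcal/day.
TEE = 2160.4886 × 1.9 = 4104.9284 kcal/day.
Fat energy = 45% × 4104.9284 = 1847.2178 kcal.
Fat = 1847.2178 ÷ 9 kcal/g = 205.2464 g.

205 g/day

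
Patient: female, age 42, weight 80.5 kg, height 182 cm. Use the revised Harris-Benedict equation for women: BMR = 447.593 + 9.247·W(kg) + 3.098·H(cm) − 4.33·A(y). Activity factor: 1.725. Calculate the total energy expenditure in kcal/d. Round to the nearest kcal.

Harris-Benedict: BMR = 447.593 + 9.247(80.5) + 3.098(182) − 4.33(42) = 1573.9525 kcal/day.
TEE = BMR × activity factor = 1573.9525 × 1.725 = 2715.0681 kcal/day.

2715 kcal/d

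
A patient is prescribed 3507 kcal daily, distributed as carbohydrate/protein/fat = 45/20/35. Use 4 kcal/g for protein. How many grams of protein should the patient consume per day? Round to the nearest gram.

Protein energy = 20% × 3507 = 701.4 kcal.
At 4 kcal/g: 701.4 ÷ 4 = 175.35 g.

175 g/day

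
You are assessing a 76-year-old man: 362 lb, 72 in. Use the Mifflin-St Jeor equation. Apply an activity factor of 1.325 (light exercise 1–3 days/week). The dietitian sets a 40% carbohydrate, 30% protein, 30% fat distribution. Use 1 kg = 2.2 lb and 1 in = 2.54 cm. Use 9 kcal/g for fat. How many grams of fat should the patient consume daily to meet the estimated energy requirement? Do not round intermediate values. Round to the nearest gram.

107 g/day

Convert to metric: weight = 362 ÷ 2.2 = 164.5455 kg; height = 72 × 2.54 = 182.88 cm.
Mifflin-St Jeor (male): BMR = 10(164.5455) + 6.25(182.88) − 5(76) + 5 = 1645.4545 + 1143 − 380 + 5 = 2413.4545 kcal/day.
TEE = 2413.4545 × 1.325 = 3197.8273 kcal/day.
Fat energy = 30% × 3197.8273 = 959.3482 kcal.
Fat = 959.3482 ÷ 9 kcal/g = 106.5942 g.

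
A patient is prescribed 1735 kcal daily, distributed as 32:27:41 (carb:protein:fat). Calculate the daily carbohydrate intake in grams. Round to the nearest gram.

139 g/day

Carbohydrate energy = 32% × 1735 = 555.2 kcal.
At 4 kcal/g: 555.2 ÷ 4 = 138.8 g.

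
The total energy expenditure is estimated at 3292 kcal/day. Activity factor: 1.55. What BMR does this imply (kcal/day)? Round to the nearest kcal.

2124 kcal/day

BMR = TEE ÷ activity factor = 3292 ÷ 1.55 = 2123.871 kcal/day.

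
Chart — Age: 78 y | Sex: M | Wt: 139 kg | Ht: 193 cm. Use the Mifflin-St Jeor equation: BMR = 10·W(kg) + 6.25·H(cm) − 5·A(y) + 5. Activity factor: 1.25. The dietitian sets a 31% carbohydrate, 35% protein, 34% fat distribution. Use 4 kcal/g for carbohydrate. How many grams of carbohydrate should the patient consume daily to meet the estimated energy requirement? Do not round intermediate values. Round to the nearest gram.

Mifflin-St Jeor (male): BMR = 10(139) + 6.25(193) − 5(78) + 5 = 1390 + 1206.25 − 390 + 5 = 2211.25 kcal/day.
TEE = 2211.25 × 1.25 = 2764.0625 kcal/day.
Carbohydrate energy = 31% × 2764.0625 = 856.8594 kcal.
Carbohydrate = 856.8594 ÷ 4 kcal/g = 214.2148 g.

214 g/day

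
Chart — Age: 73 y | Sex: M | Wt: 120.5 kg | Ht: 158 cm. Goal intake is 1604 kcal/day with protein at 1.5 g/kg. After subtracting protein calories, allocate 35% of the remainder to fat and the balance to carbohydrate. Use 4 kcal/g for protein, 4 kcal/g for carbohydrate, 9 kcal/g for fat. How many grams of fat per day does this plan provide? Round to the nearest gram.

34 g/day

Protein = 1.5 × 120.5 = 180.75 g → 180.75 × 4 = 723 kcal.
Non-protein calories = 1604 − 723 = 881 kcal.
Fat: 35% × 881 = 308.35 kcal; carbohydrate: 572.65 kcal.
Fat: 308.35 kcal ÷ 9 kcal/g = 34.2611 g.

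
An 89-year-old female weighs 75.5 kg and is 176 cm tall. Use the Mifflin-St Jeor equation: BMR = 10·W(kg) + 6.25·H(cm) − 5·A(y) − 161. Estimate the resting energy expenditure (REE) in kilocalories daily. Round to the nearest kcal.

Mifflin-St Jeor (female): BMR = 10(75.5) + 6.25(176) − 5(89) − 161 = 755 + 1100 − 445 − 161 = 1249 kcal/day.

1249 kilocalories daily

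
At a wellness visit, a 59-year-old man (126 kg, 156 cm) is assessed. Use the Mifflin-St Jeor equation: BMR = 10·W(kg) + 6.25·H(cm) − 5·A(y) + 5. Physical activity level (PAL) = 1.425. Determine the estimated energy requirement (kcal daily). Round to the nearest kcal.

2772 kcal daily

Mifflin-St Jeor (male): BMR = 10(126) + 6.25(156) − 5(59) + 5 = 1260 + 975 − 295 + 5 = 1945 kcal/day.
TEE = BMR × activity factor = 1945 × 1.425 = 2771.625 kcal/day.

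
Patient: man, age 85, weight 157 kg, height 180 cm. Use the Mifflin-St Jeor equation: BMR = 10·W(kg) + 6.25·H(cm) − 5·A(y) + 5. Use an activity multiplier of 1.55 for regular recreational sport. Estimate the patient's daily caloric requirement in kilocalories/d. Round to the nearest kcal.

3526 kilocalories/d

Mifflin-St Jeor (male): BMR = 10(157) + 6.25(180) − 5(85) + 5 = 1570 + 1125 − 425 + 5 = 2275 kcal/day.
TEE = BMR × activity factor = 2275 × 1.55 = 3526.25 kcal/day.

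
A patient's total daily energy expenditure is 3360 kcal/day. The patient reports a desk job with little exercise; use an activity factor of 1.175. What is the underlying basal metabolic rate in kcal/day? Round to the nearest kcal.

2860 kcal/day

BMR = TEE ÷ activity factor = 3360 ÷ 1.175 = 2859.5745 kcal/day.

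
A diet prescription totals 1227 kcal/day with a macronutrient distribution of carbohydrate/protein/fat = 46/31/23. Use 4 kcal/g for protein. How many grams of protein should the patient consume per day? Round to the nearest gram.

Protein energy = 31% × 1227 = 380.37 kcal.
At 4 kcal/g: 380.37 ÷ 4 = 95.0925 g.

95 g/day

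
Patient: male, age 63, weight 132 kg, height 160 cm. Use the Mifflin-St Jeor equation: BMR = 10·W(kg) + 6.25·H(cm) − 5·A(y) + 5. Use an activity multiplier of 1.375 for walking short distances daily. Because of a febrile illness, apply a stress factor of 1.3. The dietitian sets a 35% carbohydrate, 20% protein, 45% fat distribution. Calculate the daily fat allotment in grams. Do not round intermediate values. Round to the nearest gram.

180 g/day

Mifflin-St Jeor (male): BMR = 10(132) + 6.25(160) − 5(63) + 5 = 1320 + 1000 − 315 + 5 = 2010 kcal/day.
TEE = 2010 × 1.375 = 2763.75 kcal/day.
With stress factor 1.3: 2763.75 × 1.3 = 3592.875 kcal/day.
Fat energy = 45% × 3592.875 = 1616.7938 kcal.
Fat = 1616.7938 ÷ 9 kcal/g = 179.6438 g.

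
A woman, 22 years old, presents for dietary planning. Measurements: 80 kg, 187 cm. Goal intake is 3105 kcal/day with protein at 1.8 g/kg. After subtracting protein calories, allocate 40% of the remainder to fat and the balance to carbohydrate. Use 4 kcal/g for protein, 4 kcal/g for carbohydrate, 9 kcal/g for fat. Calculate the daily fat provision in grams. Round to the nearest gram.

Protein = 1.8 × 80 = 144 g → 144 × 4 = 576 kcal.
Non-protein calories = 3105 − 576 = 2529 kcal.
Fat: 40% × 2529 = 1011.6 kcal; carbohydrate: 1517.4 kcal.
Fat: 1011.6 kcal ÷ 9 kcal/g = 112.4 g.

112 g/day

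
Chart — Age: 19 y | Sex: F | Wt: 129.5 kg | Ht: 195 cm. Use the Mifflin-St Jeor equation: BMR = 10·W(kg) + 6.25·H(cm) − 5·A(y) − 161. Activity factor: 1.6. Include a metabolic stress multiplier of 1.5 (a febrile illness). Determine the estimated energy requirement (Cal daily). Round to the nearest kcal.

Mifflin-St Jeor (female): BMR = 10(129.5) + 6.25(195) − 5(19) − 161 = 1295 + 1218.75 − 95 − 161 = 2257.75 kcal/day.
TEE = BMR × activity factor = 2257.75 × 1.6 = 3612.4 kcal/day.
Apply stress factor: 3612.4 × 1.5 = 5418.6 kcal/day.

5419 Cal daily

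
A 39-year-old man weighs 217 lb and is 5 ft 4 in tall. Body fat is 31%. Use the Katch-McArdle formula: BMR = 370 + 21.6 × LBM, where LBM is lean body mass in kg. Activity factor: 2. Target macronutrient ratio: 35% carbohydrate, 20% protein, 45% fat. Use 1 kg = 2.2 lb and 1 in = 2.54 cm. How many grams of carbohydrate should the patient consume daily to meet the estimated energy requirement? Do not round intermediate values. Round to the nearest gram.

Convert to metric: weight = 217 ÷ 2.2 = 98.6364 kg; height = (5×12 + 4) × 2.54 = 64 × 2.54 = 162.56 cm.
LBM = 98.6364 × (1 − 0.31) = 68.0591 kg. Katch-McArdle: BMR = 370 + 21.6 × 68.0591 = 1840.0764 kcal/day.
TEE = 1840.0764 × 2 = 3680.1527 kcal/day.
Carbohydrate energy = 35% × 3680.1527 = 1288.0535 kcal.
Carbohydrate = 1288.0535 ÷ 4 kcal/g = 322.0134 g.

322 g/day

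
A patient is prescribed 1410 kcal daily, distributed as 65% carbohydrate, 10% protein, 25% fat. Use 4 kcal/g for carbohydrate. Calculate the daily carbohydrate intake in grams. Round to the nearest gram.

229 g/day

Carbohydrate energy = 65% × 1410 = 916.5 kcal.
At 4 kcal/g: 916.5 ÷ 4 = 229.125 g.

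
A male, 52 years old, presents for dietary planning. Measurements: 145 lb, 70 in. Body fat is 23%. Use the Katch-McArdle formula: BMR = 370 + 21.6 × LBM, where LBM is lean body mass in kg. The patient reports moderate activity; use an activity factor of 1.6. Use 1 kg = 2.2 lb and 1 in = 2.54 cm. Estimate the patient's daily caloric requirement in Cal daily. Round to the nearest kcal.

2346 Cal daily

Convert to metric: weight = 145 ÷ 2.2 = 65.9091 kg; height = 70 × 2.54 = 177.8 cm.
LBM = 65.9091 × (1 − 0.23) = 50.75 kg. Katch-McArdle: BMR = 370 + 21.6 × 50.75 = 1466.2 kcal/day.
TEE = BMR × activity factor = 1466.2 × 1.6 = 2345.92 kcal/day.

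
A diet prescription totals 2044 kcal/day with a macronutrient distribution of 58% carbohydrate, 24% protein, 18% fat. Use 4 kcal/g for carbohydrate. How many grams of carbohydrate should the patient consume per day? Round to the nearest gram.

Carbohydrate energy = 58% × 2044 = 1185.52 kcal.
At 4 kcal/g: 1185.52 ÷ 4 = 296.38 g.

296 g/day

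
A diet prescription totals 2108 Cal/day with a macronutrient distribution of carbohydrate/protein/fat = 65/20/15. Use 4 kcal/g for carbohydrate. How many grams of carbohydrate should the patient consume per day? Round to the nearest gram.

Carbohydrate energy = 65% × 2108 = 1370.2 kcal.
At 4 kcal/g: 1370.2 ÷ 4 = 342.55 g.

343 g/day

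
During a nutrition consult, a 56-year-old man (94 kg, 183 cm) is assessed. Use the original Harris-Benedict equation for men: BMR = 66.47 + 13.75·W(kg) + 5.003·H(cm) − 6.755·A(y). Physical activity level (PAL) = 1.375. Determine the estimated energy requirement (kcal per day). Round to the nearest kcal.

2607 kcal per day

Harris-Benedict: BMR = 66.47 + 13.75(94) + 5.003(183) − 6.755(56) = 1896.239 kcal/day.
TEE = BMR × activity factor = 1896.239 × 1.375 = 2607.3286 kcal/day.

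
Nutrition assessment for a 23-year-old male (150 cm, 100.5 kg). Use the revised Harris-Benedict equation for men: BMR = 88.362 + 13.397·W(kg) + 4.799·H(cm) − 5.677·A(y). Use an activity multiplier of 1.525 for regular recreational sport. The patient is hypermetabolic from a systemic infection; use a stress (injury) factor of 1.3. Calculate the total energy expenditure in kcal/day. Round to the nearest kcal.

Harris-Benedict: BMR = 88.362 + 13.397(100.5) + 4.799(150) − 5.677(23) = 2024.0395 kcal/day.
TEE = BMR × activity factor = 2024.0395 × 1.525 = 3086.6602 kcal/day.
Apply stress factor: 3086.6602 × 1.3 = 4012.6583 kcal/day.

4013 kcal/day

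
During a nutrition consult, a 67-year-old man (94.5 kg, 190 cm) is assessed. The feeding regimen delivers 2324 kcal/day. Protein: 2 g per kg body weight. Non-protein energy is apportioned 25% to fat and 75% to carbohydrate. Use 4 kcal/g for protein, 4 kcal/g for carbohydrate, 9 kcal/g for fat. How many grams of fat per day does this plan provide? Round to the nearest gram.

44 g/day

Protein = 2 × 94.5 = 189 g → 189 × 4 = 756 kcal.
Non-protein calories = 2324 − 756 = 1568 kcal.
Fat: 25% × 1568 = 392 kcal; carbohydrate: 1176 kcal.
Fat: 392 kcal ÷ 9 kcal/g = 43.5556 g.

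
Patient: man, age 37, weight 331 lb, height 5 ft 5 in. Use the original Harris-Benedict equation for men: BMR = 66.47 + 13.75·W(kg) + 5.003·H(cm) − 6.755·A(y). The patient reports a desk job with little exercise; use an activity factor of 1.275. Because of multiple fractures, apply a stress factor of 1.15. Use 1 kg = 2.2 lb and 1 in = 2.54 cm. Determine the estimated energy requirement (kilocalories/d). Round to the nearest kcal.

3975 kilocalories/d

Convert to metric: weight = 331 ÷ 2.2 = 150.4545 kg; height = (5×12 + 5) × 2.54 = 65 × 2.54 = 165.1 cm.
Harris-Benedict: BMR = 66.47 + 13.75(150.4545) + 5.003(165.1) − 6.755(37) = 2711.2803 kcal/day.
TEE = BMR × activity factor = 2711.2803 × 1.275 = 3456.8824 kcal/day.
Apply stress factor: 3456.8824 × 1.15 = 3975.4147 kcal/day.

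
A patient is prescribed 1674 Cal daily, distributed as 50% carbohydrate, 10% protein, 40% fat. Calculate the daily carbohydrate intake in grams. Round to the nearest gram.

Carbohydrate energy = 50% × 1674 = 837 kcal.
At 4 kcal/g: 837 ÷ 4 = 209.25 g.

209 g/day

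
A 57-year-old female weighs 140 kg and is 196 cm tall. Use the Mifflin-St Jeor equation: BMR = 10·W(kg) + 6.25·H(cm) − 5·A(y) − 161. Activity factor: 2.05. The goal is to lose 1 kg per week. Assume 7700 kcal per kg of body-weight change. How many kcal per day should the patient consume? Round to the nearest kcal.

3367 kcal per day

Mifflin-St Jeor (female): BMR = 10(140) + 6.25(196) − 5(57) − 161 = 1400 + 1225 − 285 − 161 = 2179 kcal/day.
TEE = 2179 × 2.05 = 4466.95 kcal/day.
Required daily deficit = 1 × 7700 ÷ 7 = 1100 kcal/day.
Target intake = 4466.95 − 1100 = 3366.95 kcal/day.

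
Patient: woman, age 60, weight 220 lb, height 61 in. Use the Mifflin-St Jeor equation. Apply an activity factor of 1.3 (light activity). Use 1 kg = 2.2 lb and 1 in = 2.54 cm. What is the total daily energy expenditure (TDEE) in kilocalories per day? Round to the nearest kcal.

Convert to metric: weight = 220 ÷ 2.2 = 100 kg; height = 61 × 2.54 = 154.94 cm.
Mifflin-St Jeor (female): BMR = 10(100) + 6.25(154.94) − 5(60) − 161 = 1000 + 968.375 − 300 − 161 = 1507.375 kcal/day.
TEE = BMR × activity factor = 1507.375 × 1.3 = 1959.5875 kcal/day.

1960 kilocalories per day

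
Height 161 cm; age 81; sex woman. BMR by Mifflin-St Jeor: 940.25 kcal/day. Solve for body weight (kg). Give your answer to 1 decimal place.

940.25 = 10·W + 6.25(161) − 5(81) − 161
10·W = 940.25 − 440.25 = 500, so W = 50 kg.

50.0 kg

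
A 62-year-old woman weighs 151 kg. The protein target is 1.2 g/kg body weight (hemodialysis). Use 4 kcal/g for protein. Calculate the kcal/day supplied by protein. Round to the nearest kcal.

725 kcal/day

Protein = 1.2 g/kg × 151 kg = 181.2 g/day.
Protein energy = 181.2 g × 4 kcal/g = 724.8 kcal/day.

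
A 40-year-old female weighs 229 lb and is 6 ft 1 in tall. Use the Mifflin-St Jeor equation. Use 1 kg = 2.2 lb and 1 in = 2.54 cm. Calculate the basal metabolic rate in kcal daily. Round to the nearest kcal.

1839 kcal daily

Convert to metric: weight = 229 ÷ 2.2 = 104.0909 kg; height = (6×12 + 1) × 2.54 = 73 × 2.54 = 185.42 cm.
Mifflin-St Jeor (female): BMR = 10(104.0909) + 6.25(185.42) − 5(40) − 161 = 1040.9091 + 1158.875 − 200 − 161 = 1838.7841 kcal/day.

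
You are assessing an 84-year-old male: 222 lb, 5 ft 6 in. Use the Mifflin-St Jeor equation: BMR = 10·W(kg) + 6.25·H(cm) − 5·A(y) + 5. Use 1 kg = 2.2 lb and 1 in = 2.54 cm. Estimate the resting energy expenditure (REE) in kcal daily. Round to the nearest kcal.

Convert to metric: weight = 222 ÷ 2.2 = 100.9091 kg; height = (5×12 + 6) × 2.54 = 66 × 2.54 = 167.64 cm.
Mifflin-St Jeor (male): BMR = 10(100.9091) + 6.25(167.64) − 5(84) + 5 = 1009.0909 + 1047.75 − 420 + 5 = 1641.8409 kcal/day.

1642 kcal daily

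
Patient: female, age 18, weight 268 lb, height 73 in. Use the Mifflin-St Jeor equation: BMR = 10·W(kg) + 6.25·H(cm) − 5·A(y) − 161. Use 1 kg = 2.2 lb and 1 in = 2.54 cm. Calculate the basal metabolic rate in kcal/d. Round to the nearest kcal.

2126 kcal/d

Convert to metric: weight = 268 ÷ 2.2 = 121.8182 kg; height = 73 × 2.54 = 185.42 cm.
Mifflin-St Jeor (female): BMR = 10(121.8182) + 6.25(185.42) − 5(18) − 161 = 1218.1818 + 1158.875 − 90 − 161 = 2126.0568 kcal/day.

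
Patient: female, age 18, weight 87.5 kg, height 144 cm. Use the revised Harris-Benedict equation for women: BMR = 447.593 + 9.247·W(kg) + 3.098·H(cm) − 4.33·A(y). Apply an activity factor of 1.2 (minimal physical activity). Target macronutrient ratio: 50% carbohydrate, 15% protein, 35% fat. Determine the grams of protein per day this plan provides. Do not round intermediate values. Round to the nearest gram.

73 g/day

Harris-Benedict: BMR = 447.593 + 9.247(87.5) + 3.098(144) − 4.33(18) = 1624.8775 kcal/day.
TEE = 1624.8775 × 1.2 = 1949.853 kcal/day.
Protein energy = 15% × 1949.853 = 292.478 kcal.
Protein = 292.478 ÷ 4 kcal/g = 73.1195 g.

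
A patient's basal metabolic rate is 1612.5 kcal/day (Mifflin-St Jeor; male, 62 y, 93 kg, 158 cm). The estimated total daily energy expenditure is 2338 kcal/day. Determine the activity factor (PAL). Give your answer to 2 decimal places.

Activity factor = TEE ÷ BMR = 2338 ÷ 1612.5 = 1.45.

1.45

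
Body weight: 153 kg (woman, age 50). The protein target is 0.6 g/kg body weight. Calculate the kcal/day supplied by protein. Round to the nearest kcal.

367 kcal/day

Protein = 0.6 g/kg × 153 kg = 91.8 g/day.
Protein energy = 91.8 g × 4 kcal/g = 367.2 kcal/day.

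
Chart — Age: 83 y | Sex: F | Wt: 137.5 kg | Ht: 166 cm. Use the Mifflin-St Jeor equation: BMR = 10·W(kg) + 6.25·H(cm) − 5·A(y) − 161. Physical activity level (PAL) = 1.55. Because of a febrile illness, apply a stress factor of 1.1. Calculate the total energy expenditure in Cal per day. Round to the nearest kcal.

Mifflin-St Jeor (female): BMR = 10(137.5) + 6.25(166) − 5(83) − 161 = 1375 + 1037.5 − 415 − 161 = 1836.5 kcal/day.
TEE = BMR × activity factor = 1836.5 × 1.55 = 2846.575 kcal/day.
Apply stress factor: 2846.575 × 1.1 = 3131.2325 kcal/day.

3131 Cal per day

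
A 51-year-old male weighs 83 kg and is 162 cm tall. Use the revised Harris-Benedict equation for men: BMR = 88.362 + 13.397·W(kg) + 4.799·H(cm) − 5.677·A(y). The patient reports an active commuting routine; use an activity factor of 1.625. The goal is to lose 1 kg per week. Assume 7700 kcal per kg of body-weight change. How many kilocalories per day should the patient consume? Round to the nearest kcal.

1643 kilocalories per day

Harris-Benedict: BMR = 88.362 + 13.397(83) + 4.799(162) − 5.677(51) = 1688.224 kcal/day.
TEE = 1688.224 × 1.625 = 2743.364 kcal/day.
Required daily deficit = 1 × 7700 ÷ 7 = 1100 kcal/day.
Target intake = 2743.364 − 1100 = 1643.364 kcal/day.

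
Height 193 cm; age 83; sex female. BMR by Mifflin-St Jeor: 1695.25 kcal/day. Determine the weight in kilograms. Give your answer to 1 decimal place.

106.5 kg

1695.25 = 10·W + 6.25(193) − 5(83) − 161
10·W = 1695.25 − 630.25 = 1065, so W = 106.5 kg.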